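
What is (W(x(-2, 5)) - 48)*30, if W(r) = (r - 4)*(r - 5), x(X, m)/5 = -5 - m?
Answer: 87660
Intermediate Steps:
x(X, m) = -25 - 5*m (x(X, m) = 5*(-5 - m) = -25 - 5*m)
W(r) = (-5 + r)*(-4 + r) (W(r) = (-4 + r)*(-5 + r) = (-5 + r)*(-4 + r))
(W(x(-2, 5)) - 48)*30 = ((20 + (-25 - 5*5)² - 9*(-25 - 5*5)) - 48)*30 = ((20 + (-25 - 25)² - 9*(-25 - 25)) - 48)*30 = ((20 + (-50)² - 9*(-50)) - 48)*30 = ((20 + 2500 + 450) - 48)*30 = (2970 - 48)*30 = 2922*30 = 87660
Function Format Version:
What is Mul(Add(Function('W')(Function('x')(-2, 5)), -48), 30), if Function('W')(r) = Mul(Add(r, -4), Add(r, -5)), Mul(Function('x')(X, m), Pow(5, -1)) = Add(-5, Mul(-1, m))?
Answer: 87660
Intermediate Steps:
Function('x')(X, m) = Add(-25, Mul(-5, m)) (Function('x')(X, m) = Mul(5, Add(-5, Mul(-1, m))) = Add(-25, Mul(-5, m)))
Function('W')(r) = Mul(Add(-5, r), Add(-4, r)) (Function('W')(r) = Mul(Add(-4, r), Add(-5, r)) = Mul(Add(-5, r), Add(-4, r)))
Mul(Add(Function('W')(Function('x')(-2, 5)), -48), 30) = Mul(Add(Add(20, Pow(Add(-25, Mul(-5, 5)), 2), Mul(-9, Add(-25, Mul(-5, 5)))), -48), 30) = Mul(Add(Add(20, Pow(Add(-25, -25), 2), Mul(-9, Add(-25, -25))), -48), 30) = Mul(Add(Add(20, Pow(-50, 2), Mul(-9, -50)), -48), 30) = Mul(Add(Add(20, 2500, 450), -48), 30) = Mul(Add(2970, -48), 30) = Mul(2922, 30) = 87660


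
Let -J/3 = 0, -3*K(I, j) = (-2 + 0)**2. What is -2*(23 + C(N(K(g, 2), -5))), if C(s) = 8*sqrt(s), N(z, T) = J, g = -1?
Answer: -46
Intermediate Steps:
K(I, j) = -4/3 (K(I, j) = -(-2 + 0)**2/3 = -1/3*(-2)**2 = -1/3*4 = -4/3)
J = 0 (J = -3*0 = 0)
N(z, T) = 0
-2*(23 + C(N(K(g, 2), -5))) = -2*(23 + 8*sqrt(0)) = -2*(23 + 8*0) = -2*(23 + 0) = -2*23 = -46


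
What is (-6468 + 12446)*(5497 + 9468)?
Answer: 89460770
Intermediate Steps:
(-6468 + 12446)*(5497 + 9468) = 5978*14965 = 89460770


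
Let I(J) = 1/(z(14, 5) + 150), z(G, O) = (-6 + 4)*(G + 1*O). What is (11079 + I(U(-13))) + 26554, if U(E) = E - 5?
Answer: 4214897/112 ≈ 37633.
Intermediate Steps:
U(E) = -5 + E
z(G, O) = -2*G - 2*O (z(G, O) = -2*(G + O) = -2*G - 2*O)
I(J) = 1/112 (I(J) = 1/((-2*14 - 2*5) + 150) = 1/((-28 - 10) + 150) = 1/(-38 + 150) = 1/112)
(11079 + I(U(-13))) + 26554 = (11079 + 1/112) + 26554 = 1240849/112 + 26554 = 4214897/112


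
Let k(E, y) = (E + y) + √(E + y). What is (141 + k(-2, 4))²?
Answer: (143 + √2)² ≈ 20855.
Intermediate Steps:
k(E, y) = E + y + √(E + y)
(141 + k(-2, 4))² = (141 + (-2 + 4 + √(-2 + 4)))² = (141 + (-2 + 4 + √2))² = (141 + (2 + √2))² = (143 + √2)²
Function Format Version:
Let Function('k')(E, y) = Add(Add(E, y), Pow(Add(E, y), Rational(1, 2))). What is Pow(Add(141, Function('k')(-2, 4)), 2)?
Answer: Pow(Add(143, Pow(2, Rational(1, 2))), 2) ≈ 20855.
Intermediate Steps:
Function('k')(E, y) = Add(E, y, Pow(Add(E, y), Rational(1, 2)))
Pow(Add(141, Function('k')(-2, 4)), 2) = Pow(Add(141, Add(-2, 4, Pow(Add(-2, 4), Rational(1, 2)))), 2) = Pow(Add(141, Add(-2, 4, Pow(2, Rational(1, 2)))), 2) = Pow(Add(141, Add(2, Pow(2, Rational(1, 2)))), 2) = Pow(Add(143, Pow(2, Rational(1, 2))), 2)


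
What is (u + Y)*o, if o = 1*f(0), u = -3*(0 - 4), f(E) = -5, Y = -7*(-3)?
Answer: -165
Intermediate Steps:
Y = 21
u = 12 (u = -3*(-4) = 12)
o = -5 (o = 1*(-5) = -5)
(u + Y)*o = (12 + 21)*(-5) = 33*(-5) = -165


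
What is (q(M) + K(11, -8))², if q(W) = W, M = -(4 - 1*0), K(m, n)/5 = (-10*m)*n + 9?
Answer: 19722481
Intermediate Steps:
K(m, n) = 45 - 50*m*n (K(m, n) = 5*((-10*m)*n + 9) = 5*(-10*m*n + 9) = 5*(9 - 10*m*n) = 45 - 50*m*n)
M = -4 (M = -(4 + 0) = -1*4 = -4)
(q(M) + K(11, -8))² = (-4 + (45 - 50*11*(-8)))² = (-4 + (45 + 4400))² = (-4 + 4445)² = 4441² = 19722481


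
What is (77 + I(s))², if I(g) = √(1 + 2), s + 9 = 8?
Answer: (77 + √3)² ≈ 6198.7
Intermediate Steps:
s = -1 (s = -9 + 8 = -1)
I(g) = √3
(77 + I(s))² = (77 + √3)²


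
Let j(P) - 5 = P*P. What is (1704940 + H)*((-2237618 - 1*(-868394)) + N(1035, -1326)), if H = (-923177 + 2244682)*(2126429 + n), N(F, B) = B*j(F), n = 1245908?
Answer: -6336429767036197573500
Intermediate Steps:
j(P) = 5 + P² (j(P) = 5 + P*P = 5 + P²)
N(F, B) = B*(5 + F²)
H = 4456560207185 (H = (-923177 + 2244682)*(2126429 + 1245908) = 1321505*3372337 = 4456560207185)
(1704940 + H)*((-2237618 - 1*(-868394)) + N(1035, -1326)) = (1704940 + 4456560207185)*((-2237618 - 1*(-868394)) - 1326*(5 + 1035²)) = 4456561912125*((-2237618 + 868394) - 1326*(5 + 1071225)) = 4456561912125*(-1369224 - 1326*1071230) = 4456561912125*(-1369224 - 1420450980) = 4456561912125*(-1421820204) = -6336429767036197573500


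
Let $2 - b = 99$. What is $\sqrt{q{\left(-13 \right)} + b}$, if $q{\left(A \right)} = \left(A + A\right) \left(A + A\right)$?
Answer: $\sqrt{579} \approx 24.062$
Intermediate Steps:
$b = -97$ ($b = 2 - 99 = -97$)
$q{\left(A \right)} = 4 A^{2}$ ($q{\left(A \right)} = 2 A 2 A = 4 A^{2}$)
$\sqrt{q{\left(-13 \right)} + b} = \sqrt{4 \left(-13\right)^{2} - 97} = \sqrt{4 \cdot 169 - 97} = \sqrt{676 - 97} = \sqrt{579}$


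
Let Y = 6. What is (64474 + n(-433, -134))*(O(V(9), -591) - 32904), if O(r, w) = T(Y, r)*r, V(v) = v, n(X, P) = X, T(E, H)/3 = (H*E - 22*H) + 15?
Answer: -2330259867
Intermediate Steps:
T(E, H) = 45 - 66*H + 3*E*H (T(E, H) = 3*((H*E - 22*H) + 15) = 3*((E*H - 22*H) + 15) = 3*((-22*H + E*H) + 15) = 3*(15 - 22*H + E*H) = 45 - 66*H + 3*E*H)
O(r, w) = r*(45 - 48*r) (O(r, w) = (45 - 66*r + 3*6*r)*r = (45 - 66*r + 18*r)*r = (45 - 48*r)*r = r*(45 - 48*r))
(64474 + n(-433, -134))*(O(V(9), -591) - 32904) = (64474 - 433)*(3*9*(15 - 16*9) - 32904) = 64041*(3*9*(15 - 144) - 32904) = 64041*(3*9*(-129) - 32904) = 64041*(-3483 - 32904) = 64041*(-36387) = -2330259867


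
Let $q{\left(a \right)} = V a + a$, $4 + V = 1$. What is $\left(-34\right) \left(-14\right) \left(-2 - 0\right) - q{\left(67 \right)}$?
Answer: $-818$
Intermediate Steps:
$V = -3$ ($V = -4 + 1 = -3$)
$q{\left(a \right)} = - 2 a$ ($q{\left(a \right)} = - 3 a + a = - 2 a$)
$\left(-34\right) \left(-14\right) \left(-2 - 0\right) - q{\left(67 \right)} = \left(-34\right) \left(-14\right) \left(-2 - 0\right) - \left(-2\right) 67 = 476 \left(-2 + 0\right) - -134 = 476 \left(-2\right) + 134 = -952 + 134 = -818$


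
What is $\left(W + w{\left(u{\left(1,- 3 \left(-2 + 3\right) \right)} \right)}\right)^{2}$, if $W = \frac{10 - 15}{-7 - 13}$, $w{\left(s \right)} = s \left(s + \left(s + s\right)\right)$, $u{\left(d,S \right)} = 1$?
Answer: $\frac{169}{16} \approx 10.563$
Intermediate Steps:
$w{\left(s \right)} = 3 s^{2}$ ($w{\left(s \right)} = s \left(s + 2 s\right) = s 3 s = 3 s^{2}$)
$W = \frac{1}{4}$ ($W = - \frac{5}{-20} = \left(-5\right) \left(- \frac{1}{20}\right) = \frac{1}{4} \approx 0.25$)
$\left(W + w{\left(u{\left(1,- 3 \left(-2 + 3\right) \right)} \right)}\right)^{2} = \left(\frac{1}{4} + 3 \cdot 1^{2}\right)^{2} = \left(\frac{1}{4} + 3 \cdot 1\right)^{2} = \left(\frac{1}{4} + 3\right)^{2} = \left(\frac{13}{4}\right)^{2} = \frac{169}{16}$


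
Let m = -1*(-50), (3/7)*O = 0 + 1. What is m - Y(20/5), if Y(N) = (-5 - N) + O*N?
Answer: 149/3 ≈ 49.667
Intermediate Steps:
O = 7/3 (O = 7*(0 + 1)/3 = (7/3)*1 = 7/3 ≈ 2.3333)
m = 50
Y(N) = -5 + 4*N/3 (Y(N) = (-5 - N) + 7*N/3 = -5 + 4*N/3)
m - Y(20/5) = 50 - (-5 + 4*(20/5)/3) = 50 - (-5 + 4*(20*(⅕))/3) = 50 - (-5 + (4/3)*4) = 50 - (-5 + 16/3) = 50 - 1*⅓ = 50 - ⅓ = 149/3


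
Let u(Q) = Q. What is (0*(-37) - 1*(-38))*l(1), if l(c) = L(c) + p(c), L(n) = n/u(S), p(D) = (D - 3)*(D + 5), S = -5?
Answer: -2318/5 ≈ -463.60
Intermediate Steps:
p(D) = (-3 + D)*(5 + D)
L(n) = -n/5 (L(n) = n/(-5) = n*(-⅕) = -n/5)
l(c) = -15 + c² + 9*c/5 (l(c) = -c/5 + (-15 + c² + 2*c) = -15 + c² + 9*c/5)
(0*(-37) - 1*(-38))*l(1) = (0*(-37) - 1*(-38))*(-15 + 1² + (9/5)*1) = (0 + 38)*(-15 + 1 + 9/5) = 38*(-61/5) = -2318/5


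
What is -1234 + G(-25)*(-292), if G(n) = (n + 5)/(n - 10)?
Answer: -9806/7 ≈ -1400.9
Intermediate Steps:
G(n) = (5 + n)/(-10 + n)
-1234 + G(-25)*(-292) = -1234 + ((5 - 25)/(-10 - 25))*(-292) = -1234 + (-20/(-35))*(-292) = -1234 - 1/35*(-20)*(-292) = -1234 + (4/7)*(-292) = -1234 - 1168/7 = -9806/7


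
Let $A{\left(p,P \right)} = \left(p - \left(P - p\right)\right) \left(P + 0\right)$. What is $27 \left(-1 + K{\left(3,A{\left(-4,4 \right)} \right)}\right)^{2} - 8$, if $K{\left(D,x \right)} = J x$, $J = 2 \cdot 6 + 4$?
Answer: $15966739$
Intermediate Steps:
$J = 16$ ($J = 12 + 4 = 16$)
$A{\left(p,P \right)} = P \left(- P + 2 p\right)$ ($A{\left(p,P \right)} = \left(- P + 2 p\right) P = P \left(- P + 2 p\right)$)
$K{\left(D,x \right)} = 16 x$
$27 \left(-1 + K{\left(3,A{\left(-4,4 \right)} \right)}\right)^{2} - 8 = 27 \left(-1 + 16 \cdot 4 \left(\left(-1\right) 4 + 2 \left(-4\right)\right)\right)^{2} - 8 = 27 \left(-1 + 16 \cdot 4 \left(-4 - 8\right)\right)^{2} - 8 = 27 \left(-1 + 16 \cdot 4 \left(-12\right)\right)^{2} - 8 = 27 \left(-1 + 16 \left(-48\right)\right)^{2} - 8 = 27 \left(-1 - 768\right)^{2} - 8 = 27 \left(-769\right)^{2} - 8 = 27 \cdot 591361 - 8 = 15966747 - 8 = 15966739$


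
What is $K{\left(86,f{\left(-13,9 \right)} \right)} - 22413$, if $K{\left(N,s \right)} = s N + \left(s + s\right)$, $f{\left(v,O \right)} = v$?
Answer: $-23557$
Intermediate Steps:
$K{\left(N,s \right)} = 2 s + N s$ ($K{\left(N,s \right)} = N s + 2 s = 2 s + N s$)
$K{\left(86,f{\left(-13,9 \right)} \right)} - 22413 = - 13 \left(2 + 86\right) - 22413 = \left(-13\right) 88 - 22413 = -1144 - 22413 = -23557$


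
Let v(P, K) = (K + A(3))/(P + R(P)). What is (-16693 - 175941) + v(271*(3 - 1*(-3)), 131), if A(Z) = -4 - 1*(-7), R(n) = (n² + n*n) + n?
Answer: -509613632201/2645502 ≈ -1.9263e+5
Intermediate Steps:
R(n) = n + 2*n² (R(n) = (n² + n²) + n = 2*n² + n = n + 2*n²)
A(Z) = 3 (A(Z) = -4 + 7 = 3)
v(P, K) = (3 + K)/(P + P*(1 + 2*P)) (v(P, K) = (K + 3)/(P + P*(1 + 2*P)) = (3 + K)/(P + P*(1 + 2*P)))
(-16693 - 175941) + v(271*(3 - 1*(-3)), 131) = (-16693 - 175941) + (3 + 131)/(2*((271*(3 - 1*(-3))))*(1 + 271*(3 - 1*(-3)))) = -192634 + (½)*134/((271*(3 + 3))*(1 + 271*(3 + 3))) = -192634 + (½)*134/((271*6)*(1 + 271*6)) = -192634 + (½)*134/(1626*(1 + 1626)) = -192634 + (½)*(1/1626)*134/1627 = -192634 + (½)*(1/1626)*(1/1627)*134 = -192634 + 67/2645502 = -509613632201/2645502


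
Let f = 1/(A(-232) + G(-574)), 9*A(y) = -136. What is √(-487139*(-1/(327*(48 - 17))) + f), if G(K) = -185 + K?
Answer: 2*√59921448322370055/70624479 ≈ 6.9321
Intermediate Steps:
A(y) = -136/9 (A(y) = (⅑)*(-136) = -136/9)
f = -9/6967 (f = 1/(-136/9 + (-185 - 574)) = 1/(-136/9 - 759) = 1/(-6967/9) = -9/6967 ≈ -0.0012918)
√(-487139*(-1/(327*(48 - 17))) + f) = √(-487139*(-1/(327*(48 - 17))) - 9/6967) = √(-487139/(31*(-327)) - 9/6967) = √(-487139/(-10137) - 9/6967) = √(-487139*(-1/10137) - 9/6967) = √(487139/10137 - 9/6967) = √(3393806180/70624479) = 2*√59921448322370055/70624479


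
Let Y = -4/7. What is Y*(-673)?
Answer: 2692/7 ≈ 384.57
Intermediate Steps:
Y = -4/7 (Y = -4*1/7 = -4/7 ≈ -0.57143)
Y*(-673) = -4/7*(-673) = 2692/7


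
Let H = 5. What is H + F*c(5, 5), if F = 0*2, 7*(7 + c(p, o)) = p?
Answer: 5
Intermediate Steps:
c(p, o) = -7 + p/7
F = 0
H + F*c(5, 5) = 5 + 0*(-7 + (⅐)*5) = 5 + 0*(-7 + 5/7) = 5 + 0*(-44/7) = 5 + 0 = 5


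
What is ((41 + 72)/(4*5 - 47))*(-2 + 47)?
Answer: -565/3 ≈ -188.33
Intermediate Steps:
((41 + 72)/(4*5 - 47))*(-2 + 47) = (113/(20 - 47))*45 = (113/(-27))*45 = (113*(-1/27))*45 = -113/27*45 = -565/3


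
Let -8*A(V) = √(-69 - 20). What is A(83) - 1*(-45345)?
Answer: 45345 - I*√89/8 ≈ 45345.0 - 1.1792*I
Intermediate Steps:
A(V) = -I*√89/8 (A(V) = -√(-69 - 20)/8 = -I*√89/8)
A(83) - 1*(-45345) = -I*√89/8 - 1*(-45345) = -I*√89/8 + 45345 = 45345 - I*√89/8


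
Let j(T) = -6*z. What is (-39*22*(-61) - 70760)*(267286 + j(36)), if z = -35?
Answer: -4927811312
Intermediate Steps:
j(T) = 210 (j(T) = -6*(-35) = 210)
(-39*22*(-61) - 70760)*(267286 + j(36)) = (-39*22*(-61) - 70760)*(267286 + 210) = (-858*(-61) - 70760)*267496 = (52338 - 70760)*267496 = -18422*267496 = -4927811312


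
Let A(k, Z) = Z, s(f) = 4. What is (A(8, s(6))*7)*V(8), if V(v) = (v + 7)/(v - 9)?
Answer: -420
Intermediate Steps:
V(v) = (7 + v)/(-9 + v)
(A(8, s(6))*7)*V(8) = (4*7)*((7 + 8)/(-9 + 8)) = 28*(15/(-1)) = 28*(-1*15) = 28*(-15) = -420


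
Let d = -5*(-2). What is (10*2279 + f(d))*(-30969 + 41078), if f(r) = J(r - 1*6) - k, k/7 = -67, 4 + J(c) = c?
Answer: 235125231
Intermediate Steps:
J(c) = -4 + c
k = -469 (k = 7*(-67) = -469)
d = 10
f(r) = 459 + r (f(r) = (-4 + (r - 1*6)) - 1*(-469) = (-4 + (r - 6)) + 469 = (-4 + (-6 + r)) + 469 = (-10 + r) + 469 = 459 + r)
(10*2279 + f(d))*(-30969 + 41078) = (10*2279 + (459 + 10))*(-30969 + 41078) = (22790 + 469)*10109 = 23259*10109 = 235125231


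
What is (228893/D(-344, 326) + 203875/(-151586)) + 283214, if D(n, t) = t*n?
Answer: 2407213806430939/8499730192 ≈ 2.8321e+5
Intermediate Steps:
D(n, t) = n*t
(228893/D(-344, 326) + 203875/(-151586)) + 283214 = (228893/((-344*326)) + 203875/(-151586)) + 283214 = (228893/(-112144) + 203875*(-1/151586)) + 283214 = (228893*(-1/112144) - 203875/151586) + 283214 = (-228893/112144 - 203875/151586) + 283214 = -28780166149/8499730192 + 283214 = 2407213806430939/8499730192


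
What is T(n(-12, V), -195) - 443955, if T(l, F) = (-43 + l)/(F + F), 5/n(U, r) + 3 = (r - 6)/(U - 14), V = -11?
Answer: -10561686697/23790 ≈ -4.4396e+5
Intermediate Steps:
n(U, r) = 5/(-3 + (-6 + r)/(-14 + U)) (n(U, r) = 5/(-3 + (r - 6)/(U - 14)) = 5/(-3 + (-6 + r)/(-14 + U)))
T(l, F) = (-43 + l)/(2*F) (T(l, F) = (-43 + l)/((2*F)) = (-43 + l)*(1/(2*F)) = (-43 + l)/(2*F))
T(n(-12, V), -195) - 443955 = (½)*(-43 + 5*(-14 - 12)/(36 - 11 - 3*(-12)))/(-195) - 443955 = (½)*(-1/195)*(-43 + 5*(-26)/(36 - 11 + 36)) - 443955 = (½)*(-1/195)*(-43 + 5*(-26)/61) - 443955 = (½)*(-1/195)*(-43 + 5*(1/61)*(-26)) - 443955 = (½)*(-1/195)*(-43 - 130/61) - 443955 = (½)*(-1/195)*(-2753/61) - 443955 = 2753/23790 - 443955 = -10561686697/23790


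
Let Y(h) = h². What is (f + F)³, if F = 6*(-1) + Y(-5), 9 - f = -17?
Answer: 91125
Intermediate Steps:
f = 26 (f = 9 - 1*(-17) = 9 + 17 = 26)
F = 19 (F = 6*(-1) + (-5)² = -6 + 25 = 19)
(f + F)³ = (26 + 19)³ = 45³ = 91125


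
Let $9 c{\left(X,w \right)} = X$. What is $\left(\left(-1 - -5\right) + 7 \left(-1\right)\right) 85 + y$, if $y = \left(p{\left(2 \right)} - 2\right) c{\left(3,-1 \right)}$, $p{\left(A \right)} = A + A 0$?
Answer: $-255$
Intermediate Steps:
$c{\left(X,w \right)} = \frac{X}{9}$
$p{\left(A \right)} = A$ ($p{\left(A \right)} = A + 0 = A$)
$y = 0$ ($y = \left(2 - 2\right) \frac{1}{9} \cdot 3 = 0 \cdot \frac{1}{3} = 0$)
$\left(\left(-1 - -5\right) + 7 \left(-1\right)\right) 85 + y = \left(\left(-1 - -5\right) + 7 \left(-1\right)\right) 85 + 0 = \left(\left(-1 + 5\right) - 7\right) 85 + 0 = \left(4 - 7\right) 85 + 0 = \left(-3\right) 85 + 0 = -255 + 0 = -255$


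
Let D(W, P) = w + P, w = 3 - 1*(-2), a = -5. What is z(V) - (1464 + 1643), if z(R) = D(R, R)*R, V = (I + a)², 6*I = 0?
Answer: -2357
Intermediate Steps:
w = 5 (w = 3 + 2 = 5)
D(W, P) = 5 + P
I = 0 (I = (⅙)*0 = 0)
V = 25 (V = (0 - 5)² = (-5)² = 25)
z(R) = R*(5 + R) (z(R) = (5 + R)*R = R*(5 + R))
z(V) - (1464 + 1643) = 25*(5 + 25) - (1464 + 1643) = 25*30 - 1*3107 = 750 - 3107 = -2357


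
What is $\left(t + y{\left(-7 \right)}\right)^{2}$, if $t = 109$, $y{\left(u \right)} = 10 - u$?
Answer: $15876$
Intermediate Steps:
$\left(t + y{\left(-7 \right)}\right)^{2} = \left(109 + \left(10 - -7\right)\right)^{2} = \left(109 + \left(10 + 7\right)\right)^{2} = \left(109 + 17\right)^{2} = 126^{2} = 15876$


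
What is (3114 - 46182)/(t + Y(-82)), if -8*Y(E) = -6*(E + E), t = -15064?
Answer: 43068/15187 ≈ 2.8358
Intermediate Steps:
Y(E) = 3*E/2 (Y(E) = -(-3)*(E + E)/4 = -(-3)*2*E/4 = -(-3)*E/2 = 3*E/2)
(3114 - 46182)/(t + Y(-82)) = (3114 - 46182)/(-15064 + (3/2)*(-82)) = -43068/(-15064 - 123) = -43068/(-15187) = -43068*(-1/15187) = 43068/15187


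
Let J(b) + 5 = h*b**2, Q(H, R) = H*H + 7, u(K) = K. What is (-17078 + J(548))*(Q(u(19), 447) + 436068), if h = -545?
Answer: -71437050352668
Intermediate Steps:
Q(H, R) = 7 + H**2 (Q(H, R) = H**2 + 7 = 7 + H**2)
J(b) = -5 - 545*b**2
(-17078 + J(548))*(Q(u(19), 447) + 436068) = (-17078 + (-5 - 545*548**2))*((7 + 19**2) + 436068) = (-17078 + (-5 - 545*300304))*((7 + 361) + 436068) = (-17078 + (-5 - 163665680))*(368 + 436068) = (-17078 - 163665685)*436436 = -163682763*436436 = -71437050352668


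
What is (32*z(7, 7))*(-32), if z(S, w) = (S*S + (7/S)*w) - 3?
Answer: -54272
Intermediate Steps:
z(S, w) = -3 + S² + 7*w/S (z(S, w) = (S² + 7*w/S) - 3 = -3 + S² + 7*w/S)
(32*z(7, 7))*(-32) = (32*(-3 + 7² + 7*7/7))*(-32) = (32*(-3 + 49 + 7*7*(⅐)))*(-32) = (32*(-3 + 49 + 7))*(-32) = (32*53)*(-32) = 1696*(-32) = -54272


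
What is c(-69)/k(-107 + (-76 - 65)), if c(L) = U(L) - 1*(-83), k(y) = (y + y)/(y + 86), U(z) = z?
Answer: 567/124 ≈ 4.5726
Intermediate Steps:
k(y) = 2*y/(86 + y) (k(y) = (2*y)/(86 + y) = 2*y/(86 + y))
c(L) = 83 + L (c(L) = L - 1*(-83) = L + 83 = 83 + L)
c(-69)/k(-107 + (-76 - 65)) = (83 - 69)/((2*(-107 + (-76 - 65))/(86 + (-107 + (-76 - 65))))) = 14/((2*(-107 - 141)/(86 + (-107 - 141)))) = 14/((2*(-248)/(86 - 248))) = 14/((2*(-248)/(-162))) = 14/((2*(-248)*(-1/162))) = 14/(248/81) = 14*(81/248) = 567/124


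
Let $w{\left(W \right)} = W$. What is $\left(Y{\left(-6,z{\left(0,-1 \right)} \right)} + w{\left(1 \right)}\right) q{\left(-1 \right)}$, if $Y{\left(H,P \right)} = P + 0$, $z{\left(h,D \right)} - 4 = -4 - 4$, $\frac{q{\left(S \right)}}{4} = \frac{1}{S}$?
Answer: $12$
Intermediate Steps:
$q{\left(S \right)} = \frac{4}{S}$
$z{\left(h,D \right)} = -4$ ($z{\left(h,D \right)} = 4 - 8 = -4$)
$Y{\left(H,P \right)} = P$
$\left(Y{\left(-6,z{\left(0,-1 \right)} \right)} + w{\left(1 \right)}\right) q{\left(-1 \right)} = \left(-4 + 1\right) \frac{4}{-1} = - 3 \cdot 4 \left(-1\right) = \left(-3\right) \left(-4\right) = 12$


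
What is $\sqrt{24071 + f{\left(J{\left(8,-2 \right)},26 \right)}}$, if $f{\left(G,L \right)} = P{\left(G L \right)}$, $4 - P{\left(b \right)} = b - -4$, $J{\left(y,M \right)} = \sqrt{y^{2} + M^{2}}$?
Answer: $\sqrt{24071 - 52 \sqrt{17}} \approx 154.46$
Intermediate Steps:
$J{\left(y,M \right)} = \sqrt{M^{2} + y^{2}}$
$P{\left(b \right)} = - b$ ($P{\left(b \right)} = 4 - \left(b - -4\right) = 4 - \left(b + 4\right) = 4 - \left(4 + b\right) = - b$)
$f{\left(G,L \right)} = - G L$
$\sqrt{24071 + f{\left(J{\left(8,-2 \right)},26 \right)}} = \sqrt{24071 - \sqrt{\left(-2\right)^{2} + 8^{2}} \cdot 26} = \sqrt{24071 - \sqrt{4 + 64} \cdot 26} = \sqrt{24071 - \sqrt{68} \cdot 26} = \sqrt{24071 - 2 \sqrt{17} \cdot 26} = \sqrt{24071 - 52 \sqrt{17}}$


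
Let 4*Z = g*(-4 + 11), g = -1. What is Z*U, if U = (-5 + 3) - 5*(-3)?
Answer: -91/4 ≈ -22.750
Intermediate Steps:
U = 13 (U = -2 + 15 = 13)
Z = -7/4 (Z = (-(-4 + 11))/4 = (-1*7)/4 = (1/4)*(-7) = -7/4 ≈ -1.7500)
Z*U = -7/4*13 = -91/4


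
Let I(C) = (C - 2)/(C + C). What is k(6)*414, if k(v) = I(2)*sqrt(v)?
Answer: 0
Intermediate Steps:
I(C) = (-2 + C)/(2*C) (I(C) = (-2 + C)/((2*C)) = (-2 + C)*(1/(2*C)) = (-2 + C)/(2*C))
k(v) = 0 (k(v) = ((1/2)*(-2 + 2)/2)*sqrt(v) = ((1/2)*(1/2)*0)*sqrt(v) = 0*sqrt(v) = 0)
k(6)*414 = 0*414 = 0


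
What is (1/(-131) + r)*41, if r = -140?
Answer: -751981/131 ≈ -5740.3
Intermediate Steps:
(1/(-131) + r)*41 = (1/(-131) - 140)*41 = (-1/131 - 140)*41 = -18341/131*41 = -751981/131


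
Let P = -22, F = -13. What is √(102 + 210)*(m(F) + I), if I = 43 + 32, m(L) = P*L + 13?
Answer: 748*√78 ≈ 6606.2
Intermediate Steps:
m(L) = 13 - 22*L (m(L) = -22*L + 13 = 13 - 22*L)
I = 75
√(102 + 210)*(m(F) + I) = √(102 + 210)*((13 - 22*(-13)) + 75) = √312*((13 + 286) + 75) = (2*√78)*(299 + 75) = (2*√78)*374 = 748*√78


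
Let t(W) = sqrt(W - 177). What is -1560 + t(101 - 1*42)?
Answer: -1560 + I*sqrt(118) ≈ -1560.0 + 10.863*I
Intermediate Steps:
t(W) = sqrt(-177 + W)
-1560 + t(101 - 1*42) = -1560 + sqrt(-177 + (101 - 1*42)) = -1560 + sqrt(-177 + (101 - 42)) = -1560 + sqrt(-177 + 59) = -1560 + sqrt(-118) = -1560 + I*sqrt(118)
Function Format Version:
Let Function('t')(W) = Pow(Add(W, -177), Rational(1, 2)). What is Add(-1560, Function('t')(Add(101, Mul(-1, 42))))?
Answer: Add(-1560, Mul(I, Pow(118, Rational(1, 2)))) ≈ Add(-1560.0, Mul(10.863, I))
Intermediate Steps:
Function('t')(W) = Pow(Add(-177, W), Rational(1, 2))
Add(-1560, Function('t')(Add(101, Mul(-1, 42)))) = Add(-1560, Pow(Add(-177, Add(101, Mul(-1, 42))), Rational(1, 2))) = Add(-1560, Pow(Add(-177, Add(101, -42)), Rational(1, 2))) = Add(-1560, Pow(Add(-177, 59), Rational(1, 2))) = Add(-1560, Pow(-118, Rational(1, 2))) = Add(-1560, Mul(I, Pow(118, Rational(1, 2))))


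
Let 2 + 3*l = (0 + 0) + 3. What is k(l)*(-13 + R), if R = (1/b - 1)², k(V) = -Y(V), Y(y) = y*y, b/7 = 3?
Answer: 5333/3969 ≈ 1.3437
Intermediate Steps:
b = 21 (b = 7*3 = 21)
l = ⅓ (l = -⅔ + ((0 + 0) + 3)/3 = -⅔ + (0 + 3)/3 = -⅔ + (⅓)*3 = -⅔ + 1 = ⅓ ≈ 0.33333)
Y(y) = y²
k(V) = -V²
R = 400/441 (R = (1/21 - 1)² = (-20/21)² = 400/441 ≈ 0.90703)
k(l)*(-13 + R) = (-(⅓)²)*(-13 + 400/441) = -1*⅑*(-5333/441) = -⅑*(-5333/441) = 5333/3969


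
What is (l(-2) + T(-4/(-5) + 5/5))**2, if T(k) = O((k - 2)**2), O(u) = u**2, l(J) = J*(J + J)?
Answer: 25010001/390625 ≈ 64.026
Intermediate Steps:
l(J) = 2*J**2 (l(J) = J*(2*J) = 2*J**2)
T(k) = (-2 + k)**4 (T(k) = ((k - 2)**2)**2 = ((-2 + k)**2)**2 = (-2 + k)**4)
(l(-2) + T(-4/(-5) + 5/5))**2 = (2*(-2)**2 + (-2 + (-4/(-5) + 5/5))**4)**2 = (2*4 + (-2 + (-4*(-1/5) + 5*(1/5)))**4)**2 = (8 + (-2 + (4/5 + 1))**4)**2 = (8 + (-2 + 9/5)**4)**2 = (8 + (-1/5)**4)**2 = (8 + 1/625)**2 = (5001/625)**2 = 25010001/390625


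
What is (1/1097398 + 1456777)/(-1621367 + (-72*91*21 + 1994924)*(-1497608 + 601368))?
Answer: -1598664166247/1826747205300071706 ≈ -8.7514e-7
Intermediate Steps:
(1/1097398 + 1456777)/(-1621367 + (-72*91*21 + 1994924)*(-1497608 + 601368)) = (1/1097398 + 1456777)/(-1621367 + (-6552*21 + 1994924)*(-896240)) = 1598664166247/(1097398*(-1621367 + (-137592 + 1994924)*(-896240))) = 1598664166247/(1097398*(-1621367 + 1857332*(-896240))) = 1598664166247/(1097398*(-1621367 - 1664615231680)) = (1598664166247/1097398)/(-1664616853047) = (1598664166247/1097398)*(-1/1664616853047) = -1598664166247/1826747205300071706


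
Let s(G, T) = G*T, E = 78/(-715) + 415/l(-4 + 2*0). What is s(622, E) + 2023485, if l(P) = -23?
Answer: 2545425539/1265 ≈ 2.0122e+6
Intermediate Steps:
E = -22963/1265 (E = 78/(-715) + 415/(-23) = 78*(-1/715) + 415*(-1/23) = -6/55 - 415/23 = -22963/1265 ≈ -18.153)
s(622, E) + 2023485 = 622*(-22963/1265) + 2023485 = -14282986/1265 + 2023485 = 2545425539/1265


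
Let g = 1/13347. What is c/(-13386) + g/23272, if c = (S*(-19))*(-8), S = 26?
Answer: -204589362697/692973997704 ≈ -0.29523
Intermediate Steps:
g = 1/13347 ≈ 7.4923e-5
c = 3952 (c = (26*(-19))*(-8) = -494*(-8) = 3952)
c/(-13386) + g/23272 = 3952/(-13386) + (1/13347)/23272 = 3952*(-1/13386) + (1/13347)*(1/23272) = -1976/6693 + 1/310611384 = -204589362697/692973997704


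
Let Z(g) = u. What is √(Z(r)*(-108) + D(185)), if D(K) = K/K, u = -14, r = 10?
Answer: √1513 ≈ 38.897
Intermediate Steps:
Z(g) = -14
D(K) = 1
√(Z(r)*(-108) + D(185)) = √(-14*(-108) + 1) = √(1512 + 1) = √1513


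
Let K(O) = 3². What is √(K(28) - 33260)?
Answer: I*√33251 ≈ 182.35*I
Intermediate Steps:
K(O) = 9
√(K(28) - 33260) = √(9 - 33260) = √(-33251) = I*√33251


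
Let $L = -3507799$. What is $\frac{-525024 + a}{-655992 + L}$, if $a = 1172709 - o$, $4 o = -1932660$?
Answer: $- \frac{1130850}{4163791} \approx -0.27159$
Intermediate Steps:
$o = -483165$ ($o = \frac{1}{4} \left(-1932660\right) = -483165$)
$a = 1655874$ ($a = 1172709 - -483165 = 1172709 + 483165 = 1655874$)
$\frac{-525024 + a}{-655992 + L} = \frac{-525024 + 1655874}{-655992 - 3507799} = \frac{1130850}{-4163791} = 1130850 \left(- \frac{1}{4163791}\right) = - \frac{1130850}{4163791}$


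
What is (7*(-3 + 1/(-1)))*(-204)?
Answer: 5712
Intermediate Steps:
(7*(-3 + 1/(-1)))*(-204) = (7*(-3 - 1))*(-204) = (7*(-4))*(-204) = -28*(-204) = 5712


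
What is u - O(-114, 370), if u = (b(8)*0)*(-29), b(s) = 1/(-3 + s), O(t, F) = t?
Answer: 114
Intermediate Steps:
u = 0 (u = (0/(-3 + 8))*(-29) = (0/5)*(-29) = ((1/5)*0)*(-29) = 0*(-29) = 0)
u - O(-114, 370) = 0 - 1*(-114) = 0 + 114 = 114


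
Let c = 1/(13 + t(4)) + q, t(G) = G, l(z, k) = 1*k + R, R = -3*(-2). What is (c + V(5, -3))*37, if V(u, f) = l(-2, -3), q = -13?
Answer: -6253/17 ≈ -367.82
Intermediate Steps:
R = 6
l(z, k) = 6 + k (l(z, k) = 1*k + 6 = k + 6 = 6 + k)
V(u, f) = 3 (V(u, f) = 6 - 3 = 3)
c = -220/17 (c = 1/(13 + 4) - 13 = 1/17 - 13 = -220/17 ≈ -12.941)
(c + V(5, -3))*37 = (-220/17 + 3)*37 = -169/17*37 = -6253/17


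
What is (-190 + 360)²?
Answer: 28900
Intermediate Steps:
(-190 + 360)² = 170² = 28900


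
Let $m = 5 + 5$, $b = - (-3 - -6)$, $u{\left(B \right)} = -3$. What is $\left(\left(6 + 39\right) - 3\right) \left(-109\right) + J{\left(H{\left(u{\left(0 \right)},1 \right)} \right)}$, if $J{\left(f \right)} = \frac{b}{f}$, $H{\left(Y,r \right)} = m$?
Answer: $- \frac{45783}{10} \approx -4578.3$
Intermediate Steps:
$b = -3$ ($b = - (-3 + 6) = \left(-1\right) 3 = -3$)
$m = 10$
$H{\left(Y,r \right)} = 10$
$J{\left(f \right)} = - \frac{3}{f}$
$\left(\left(6 + 39\right) - 3\right) \left(-109\right) + J{\left(H{\left(u{\left(0 \right)},1 \right)} \right)} = \left(\left(6 + 39\right) - 3\right) \left(-109\right) - \frac{3}{10} = \left(45 - 3\right) \left(-109\right) - \frac{3}{10} = 42 \left(-109\right) - \frac{3}{10} = -4578 - \frac{3}{10} = - \frac{45783}{10}$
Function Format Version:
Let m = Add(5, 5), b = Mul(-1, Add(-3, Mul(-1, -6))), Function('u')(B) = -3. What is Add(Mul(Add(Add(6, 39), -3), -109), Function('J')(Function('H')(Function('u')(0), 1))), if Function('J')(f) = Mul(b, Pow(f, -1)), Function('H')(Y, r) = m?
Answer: Rational(-45783, 10) ≈ -4578.3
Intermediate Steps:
b = -3 (b = Mul(-1, Add(-3, 6)) = Mul(-1, 3) = -3)
m = 10
Function('H')(Y, r) = 10
Function('J')(f) = Mul(-3, Pow(f, -1))
Add(Mul(Add(Add(6, 39), -3), -109), Function('J')(Function('H')(Function('u')(0), 1))) = Add(Mul(Add(Add(6, 39), -3), -109), Mul(-3, Pow(10, -1))) = Add(Mul(Add(45, -3), -109), Mul(-3, Rational(1, 10))) = Add(Mul(42, -109), Rational(-3, 10)) = Add(-4578, Rational(-3, 10)) = Rational(-45783, 10)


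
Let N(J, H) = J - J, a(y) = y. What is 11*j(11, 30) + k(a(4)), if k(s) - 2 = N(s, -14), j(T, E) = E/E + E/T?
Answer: 43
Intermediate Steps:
j(T, E) = 1 + E/T
N(J, H) = 0
k(s) = 2 (k(s) = 2 + 0 = 2)
11*j(11, 30) + k(a(4)) = 11*((30 + 11)/11) + 2 = 11*((1/11)*41) + 2 = 11*(41/11) + 2 = 41 + 2 = 43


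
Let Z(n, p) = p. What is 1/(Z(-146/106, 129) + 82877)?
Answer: 1/83006 ≈ 1.2047e-5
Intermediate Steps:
1/(Z(-146/106, 129) + 82877) = 1/(129 + 82877) = 1/83006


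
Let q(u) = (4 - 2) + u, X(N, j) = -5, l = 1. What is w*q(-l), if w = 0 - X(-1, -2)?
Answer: 5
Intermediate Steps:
q(u) = 2 + u
w = 5 (w = 0 - 1*(-5) = 0 + 5 = 5)
w*q(-l) = 5*(2 - 1*1) = 5*(2 - 1) = 5*1 = 5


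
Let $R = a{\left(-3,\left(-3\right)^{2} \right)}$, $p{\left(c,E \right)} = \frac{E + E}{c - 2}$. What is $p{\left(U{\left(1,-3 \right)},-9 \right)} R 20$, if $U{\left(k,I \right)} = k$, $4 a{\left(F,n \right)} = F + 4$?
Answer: $90$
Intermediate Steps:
$a{\left(F,n \right)} = 1 + \frac{F}{4}$ ($a{\left(F,n \right)} = \frac{F + 4}{4} = \frac{4 + F}{4} = 1 + \frac{F}{4}$)
$p{\left(c,E \right)} = \frac{2 E}{-2 + c}$
$R = \frac{1}{4}$ ($R = 1 + \frac{1}{4} \left(-3\right) = 1 - \frac{3}{4} = \frac{1}{4} \approx 0.25$)
$p{\left(U{\left(1,-3 \right)},-9 \right)} R 20 = 2 \left(-9\right) \frac{1}{-2 + 1} \cdot \frac{1}{4} \cdot 20 = 2 \left(-9\right) \frac{1}{-1} \cdot \frac{1}{4} \cdot 20 = 2 \left(-9\right) \left(-1\right) \frac{1}{4} \cdot 20 = 18 \cdot \frac{1}{4} \cdot 20 = \frac{9}{2} \cdot 20 = 90$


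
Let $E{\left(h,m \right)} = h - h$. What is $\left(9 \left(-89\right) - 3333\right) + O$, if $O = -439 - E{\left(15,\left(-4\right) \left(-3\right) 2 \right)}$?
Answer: $-4573$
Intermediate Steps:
$E{\left(h,m \right)} = 0$
$O = -439$ ($O = -439 - 0 = -439 + 0 = -439$)
$\left(9 \left(-89\right) - 3333\right) + O = \left(9 \left(-89\right) - 3333\right) - 439 = \left(-801 - 3333\right) - 439 = -4134 - 439 = -4573$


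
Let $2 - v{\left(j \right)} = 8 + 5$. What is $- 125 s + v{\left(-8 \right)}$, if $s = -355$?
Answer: $44364$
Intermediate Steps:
$v{\left(j \right)} = -11$ ($v{\left(j \right)} = 2 - \left(8 + 5\right) = 2 - 13 = -11$)
$- 125 s + v{\left(-8 \right)} = \left(-125\right) \left(-355\right) - 11 = 44375 - 11 = 44364$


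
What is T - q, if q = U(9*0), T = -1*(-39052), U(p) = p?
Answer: 39052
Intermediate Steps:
T = 39052
q = 0 (q = 9*0 = 0)
T - q = 39052 - 1*0 = 39052 + 0 = 39052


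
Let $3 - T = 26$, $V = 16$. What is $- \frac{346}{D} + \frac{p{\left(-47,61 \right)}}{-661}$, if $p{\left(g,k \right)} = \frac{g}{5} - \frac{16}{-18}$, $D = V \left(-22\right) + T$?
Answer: $\frac{695693}{743625} \approx 0.93554$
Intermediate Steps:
$T = -23$ ($T = 3 - 26 = -23$)
$D = -375$ ($D = 16 \left(-22\right) - 23 = -352 - 23 = -375$)
$p{\left(g,k \right)} = \frac{8}{9} + \frac{g}{5}$ ($p{\left(g,k \right)} = g \frac{1}{5} - - \frac{8}{9} = \frac{g}{5} + \frac{8}{9} = \frac{8}{9} + \frac{g}{5}$)
$- \frac{346}{D} + \frac{p{\left(-47,61 \right)}}{-661} = - \frac{346}{-375} + \frac{\frac{8}{9} + \frac{1}{5} \left(-47\right)}{-661} = \left(-346\right) \left(- \frac{1}{375}\right) + \left(\frac{8}{9} - \frac{47}{5}\right) \left(- \frac{1}{661}\right) = \frac{346}{375} - - \frac{383}{29745} = \frac{346}{375} + \frac{383}{29745} = \frac{695693}{743625}$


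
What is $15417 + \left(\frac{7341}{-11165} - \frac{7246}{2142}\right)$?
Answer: $\frac{26329111307}{1708245} \approx 15413.0$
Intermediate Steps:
$15417 + \left(\frac{7341}{-11165} - \frac{7246}{2142}\right) = 15417 + \left(7341 \left(- \frac{1}{11165}\right) - \frac{3623}{1071}\right) = 15417 - \frac{6901858}{1708245} = \frac{26329111307}{1708245}$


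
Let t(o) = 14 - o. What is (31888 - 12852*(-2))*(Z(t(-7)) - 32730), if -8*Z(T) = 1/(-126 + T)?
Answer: -197923539601/105 ≈ -1.8850e+9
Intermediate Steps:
Z(T) = -1/(8*(-126 + T))
(31888 - 12852*(-2))*(Z(t(-7)) - 32730) = (31888 - 12852*(-2))*(-1/(-1008 + 8*(14 - 1*(-7))) - 32730) = (31888 + 25704)*(-1/(-1008 + 8*(14 + 7)) - 32730) = 57592*(-1/(-1008 + 8*21) - 32730) = 57592*(-1/(-1008 + 168) - 32730) = 57592*(-1/(-840) - 32730) = 57592*(-1*(-1/840) - 32730) = 57592*(1/840 - 32730) = 57592*(-27493199/840) = -197923539601/105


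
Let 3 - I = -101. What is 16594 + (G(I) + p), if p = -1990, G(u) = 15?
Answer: 14619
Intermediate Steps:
I = 104 (I = 3 - 1*(-101) = 3 + 101 = 104)
16594 + (G(I) + p) = 16594 + (15 - 1990) = 16594 - 1975 = 14619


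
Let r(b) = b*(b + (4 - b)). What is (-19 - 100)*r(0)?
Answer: 0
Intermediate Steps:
r(b) = 4*b (r(b) = b*4 = 4*b)
(-19 - 100)*r(0) = (-19 - 100)*(4*0) = -119*0 = 0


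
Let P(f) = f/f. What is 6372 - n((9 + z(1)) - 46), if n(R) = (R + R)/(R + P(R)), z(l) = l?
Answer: 222948/35 ≈ 6369.9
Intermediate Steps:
P(f) = 1
n(R) = 2*R/(1 + R) (n(R) = (R + R)/(R + 1) = (2*R)/(1 + R) = 2*R/(1 + R))
6372 - n((9 + z(1)) - 46) = 6372 - 2*((9 + 1) - 46)/(1 + ((9 + 1) - 46)) = 6372 - 2*(10 - 46)/(1 + (10 - 46)) = 6372 - 2*(-36)/(1 - 36) = 6372 - 2*(-36)/(-35) = 6372 - 2*(-36)*(-1)/35 = 6372 - 1*72/35 = 6372 - 72/35 = 222948/35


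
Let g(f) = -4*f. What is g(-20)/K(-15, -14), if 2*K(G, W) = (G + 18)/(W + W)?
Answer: -4480/3 ≈ -1493.3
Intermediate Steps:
K(G, W) = (18 + G)/(4*W) (K(G, W) = ((G + 18)/(W + W))/2 = ((18 + G)/((2*W)))/2 = ((18 + G)*(1/(2*W)))/2 = ((18 + G)/(2*W))/2 = (18 + G)/(4*W))
g(-20)/K(-15, -14) = (-4*(-20))/(((¼)*(18 - 15)/(-14))) = 80/(((¼)*(-1/14)*3)) = 80/(-3/56) = 80*(-56/3) = -4480/3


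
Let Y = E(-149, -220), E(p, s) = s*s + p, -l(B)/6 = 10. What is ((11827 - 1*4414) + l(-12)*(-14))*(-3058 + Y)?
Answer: 372977829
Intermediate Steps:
l(B) = -60 (l(B) = -6*10 = -60)
E(p, s) = p + s**2 (E(p, s) = s**2 + p = p + s**2)
Y = 48251 (Y = -149 + (-220)**2 = -149 + 48400 = 48251)
((11827 - 1*4414) + l(-12)*(-14))*(-3058 + Y) = ((11827 - 1*4414) - 60*(-14))*(-3058 + 48251) = ((11827 - 4414) + 840)*45193 = (7413 + 840)*45193 = 8253*45193 = 372977829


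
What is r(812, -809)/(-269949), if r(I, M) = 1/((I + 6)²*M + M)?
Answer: 1/146129366321625 ≈ 6.8433e-15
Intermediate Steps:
r(I, M) = 1/(M + M*(6 + I)²) (r(I, M) = 1/((6 + I)²*M + M) = 1/(M*(6 + I)² + M) = 1/(M + M*(6 + I)²))
r(812, -809)/(-269949) = (1/((-809)*(1 + (6 + 812)²)))/(-269949) = -1/(809*(1 + 818²))*(-1/269949) = -1/(809*(1 + 669124))*(-1/269949) = -1/809/669125*(-1/269949) = -1/809*1/669125*(-1/269949) = -1/541322125*(-1/269949) = 1/146129366321625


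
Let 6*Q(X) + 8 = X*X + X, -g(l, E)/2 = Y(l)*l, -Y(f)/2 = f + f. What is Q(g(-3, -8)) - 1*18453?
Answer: -52735/3 ≈ -17578.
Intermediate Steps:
Y(f) = -4*f (Y(f) = -2*(f + f) = -4*f)
g(l, E) = 8*l² (g(l, E) = -2*(-4*l)*l = -(-8)*l² = 8*l²)
Q(X) = -4/3 + X/6 + X²/6 (Q(X) = -4/3 + (X*X + X)/6 = -4/3 + (X² + X)/6 = -4/3 + (X + X²)/6 = -4/3 + (X/6 + X²/6) = -4/3 + X/6 + X²/6)
Q(g(-3, -8)) - 1*18453 = (-4/3 + (8*(-3)²)/6 + (8*(-3)²)²/6) - 1*18453 = (-4/3 + (8*9)/6 + (8*9)²/6) - 18453 = (-4/3 + (⅙)*72 + (⅙)*72²) - 18453 = (-4/3 + 12 + (⅙)*5184) - 18453 = (-4/3 + 12 + 864) - 18453 = 2624/3 - 18453 = -52735/3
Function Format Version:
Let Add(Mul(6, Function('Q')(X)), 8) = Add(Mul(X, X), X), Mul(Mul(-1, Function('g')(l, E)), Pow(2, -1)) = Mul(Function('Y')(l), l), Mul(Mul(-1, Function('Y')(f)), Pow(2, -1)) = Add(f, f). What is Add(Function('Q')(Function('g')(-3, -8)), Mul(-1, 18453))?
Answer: Rational(-52735, 3) ≈ -17578.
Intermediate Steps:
Function('Y')(f) = Mul(-4, f) (Function('Y')(f) = Mul(-2, Add(f, f)) = Mul(-2, Mul(2, f)) = Mul(-4, f))
Function('g')(l, E) = Mul(8, Pow(l, 2)) (Function('g')(l, E) = Mul(-2, Mul(Mul(-4, l), l)) = Mul(-2, Mul(-4, Pow(l, 2))) = Mul(8, Pow(l, 2)))
Function('Q')(X) = Add(Rational(-4, 3), Mul(Rational(1, 6), X), Mul(Rational(1, 6), Pow(X, 2))) (Function('Q')(X) = Add(Rational(-4, 3), Mul(Rational(1, 6), Add(Mul(X, X), X))) = Add(Rational(-4, 3), Mul(Rational(1, 6), Add(Pow(X, 2), X))) = Add(Rational(-4, 3), Mul(Rational(1, 6), Add(X, Pow(X, 2)))) = Add(Rational(-4, 3), Add(Mul(Rational(1, 6), X), Mul(Rational(1, 6), Pow(X, 2)))) = Add(Rational(-4, 3), Mul(Rational(1, 6), X), Mul(Rational(1, 6), Pow(X, 2))))
Add(Function('Q')(Function('g')(-3, -8)), Mul(-1, 18453)) = Add(Add(Rational(-4, 3), Mul(Rational(1, 6), Mul(8, Pow(-3, 2))), Mul(Rational(1, 6), Pow(Mul(8, Pow(-3, 2)), 2))), Mul(-1, 18453)) = Add(Add(Rational(-4, 3), Mul(Rational(1, 6), Mul(8, 9)), Mul(Rational(1, 6), Pow(Mul(8, 9), 2))), -18453) = Add(Add(Rational(-4, 3), Mul(Rational(1, 6), 72), Mul(Rational(1, 6), Pow(72, 2))), -18453) = Add(Add(Rational(-4, 3), 12, Mul(Rational(1, 6), 5184)), -18453) = Add(Add(Rational(-4, 3), 12, 864), -18453) = Add(Rational(2624, 3), -18453) = Rational(-52735, 3)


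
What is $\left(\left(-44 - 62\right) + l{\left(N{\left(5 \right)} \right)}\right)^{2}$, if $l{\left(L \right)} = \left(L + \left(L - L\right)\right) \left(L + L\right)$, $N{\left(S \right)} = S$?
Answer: $3136$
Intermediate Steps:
$l{\left(L \right)} = 2 L^{2}$ ($l{\left(L \right)} = \left(L + 0\right) 2 L = L 2 L = 2 L^{2}$)
$\left(\left(-44 - 62\right) + l{\left(N{\left(5 \right)} \right)}\right)^{2} = \left(\left(-44 - 62\right) + 2 \cdot 5^{2}\right)^{2} = \left(-106 + 2 \cdot 25\right)^{2} = \left(-106 + 50\right)^{2} = \left(-56\right)^{2} = 3136$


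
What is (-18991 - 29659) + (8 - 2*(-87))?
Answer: -48468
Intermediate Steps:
(-18991 - 29659) + (8 - 2*(-87)) = -48650 + (8 + 174) = -48650 + 182 = -48468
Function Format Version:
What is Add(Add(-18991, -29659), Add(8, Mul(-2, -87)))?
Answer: -48468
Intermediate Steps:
Add(Add(-18991, -29659), Add(8, Mul(-2, -87))) = Add(-48650, Add(8, 174)) = Add(-48650, 182) = -48468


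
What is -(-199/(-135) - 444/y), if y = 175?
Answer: 5023/4725 ≈ 1.0631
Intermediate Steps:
-(-199/(-135) - 444/y) = -(-199/(-135) - 444/175) = -(-199*(-1/135) - 444*1/175) = -(199/135 - 444/175) = -1*(-5023/4725) = 5023/4725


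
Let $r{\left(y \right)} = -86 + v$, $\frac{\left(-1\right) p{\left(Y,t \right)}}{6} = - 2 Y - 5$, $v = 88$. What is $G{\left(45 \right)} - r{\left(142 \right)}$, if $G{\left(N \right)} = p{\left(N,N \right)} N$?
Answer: $25648$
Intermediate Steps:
$p{\left(Y,t \right)} = 30 + 12 Y$ ($p{\left(Y,t \right)} = - 6 \left(- 2 Y - 5\right) = - 6 \left(-5 - 2 Y\right) = 30 + 12 Y$)
$r{\left(y \right)} = 2$ ($r{\left(y \right)} = -86 + 88 = 2$)
$G{\left(N \right)} = N \left(30 + 12 N\right)$ ($G{\left(N \right)} = \left(30 + 12 N\right) N = N \left(30 + 12 N\right)$)
$G{\left(45 \right)} - r{\left(142 \right)} = 6 \cdot 45 \left(5 + 2 \cdot 45\right) - 2 = 6 \cdot 45 \left(5 + 90\right) - 2 = 6 \cdot 45 \cdot 95 - 2 = 25650 - 2 = 25648$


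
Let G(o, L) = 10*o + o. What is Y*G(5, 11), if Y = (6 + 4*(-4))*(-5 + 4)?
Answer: 550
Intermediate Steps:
G(o, L) = 11*o
Y = 10 (Y = (6 - 16)*(-1) = -10*(-1) = 10)
Y*G(5, 11) = 10*(11*5) = 10*55 = 550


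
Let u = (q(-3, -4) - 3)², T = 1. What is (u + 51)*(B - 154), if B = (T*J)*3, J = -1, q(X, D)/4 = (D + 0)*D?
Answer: -592204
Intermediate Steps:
q(X, D) = 4*D² (q(X, D) = 4*((D + 0)*D) = 4*(D*D) = 4*D²)
u = 3721 (u = (4*(-4)² - 3)² = (4*16 - 3)² = (64 - 3)² = 61² = 3721)
B = -3 (B = (1*(-1))*3 = -1*3 = -3)
(u + 51)*(B - 154) = (3721 + 51)*(-3 - 154) = 3772*(-157) = -592204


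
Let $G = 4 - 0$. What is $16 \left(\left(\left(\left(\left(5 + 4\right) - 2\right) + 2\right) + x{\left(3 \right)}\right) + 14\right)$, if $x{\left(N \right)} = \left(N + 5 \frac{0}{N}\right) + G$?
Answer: $480$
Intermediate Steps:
$G = 4$ ($G = 4 + 0 = 4$)
$x{\left(N \right)} = 4 + N$ ($x{\left(N \right)} = \left(N + 5 \frac{0}{N}\right) + 4 = \left(N + 5 \cdot 0\right) + 4 = \left(N + 0\right) + 4 = N + 4 = 4 + N$)
$16 \left(\left(\left(\left(\left(5 + 4\right) - 2\right) + 2\right) + x{\left(3 \right)}\right) + 14\right) = 16 \left(\left(\left(\left(\left(5 + 4\right) - 2\right) + 2\right) + \left(4 + 3\right)\right) + 14\right) = 16 \left(\left(\left(\left(9 - 2\right) + 2\right) + 7\right) + 14\right) = 16 \left(\left(\left(7 + 2\right) + 7\right) + 14\right) = 16 \left(\left(9 + 7\right) + 14\right) = 16 \left(16 + 14\right) = 16 \cdot 30 = 480$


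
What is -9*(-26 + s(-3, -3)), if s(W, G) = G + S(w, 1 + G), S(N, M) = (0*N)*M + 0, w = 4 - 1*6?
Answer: 261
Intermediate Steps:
w = -2 (w = 4 - 6 = -2)
S(N, M) = 0 (S(N, M) = 0*M + 0 = 0 + 0 = 0)
s(W, G) = G (s(W, G) = G + 0 = G)
-9*(-26 + s(-3, -3)) = -9*(-26 - 3) = -9*(-29) = 261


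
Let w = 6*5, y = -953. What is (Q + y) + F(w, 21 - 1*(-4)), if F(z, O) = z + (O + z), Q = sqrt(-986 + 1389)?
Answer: -868 + sqrt(403) ≈ -847.92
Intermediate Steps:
Q = sqrt(403) ≈ 20.075
w = 30
F(z, O) = O + 2*z
(Q + y) + F(w, 21 - 1*(-4)) = (sqrt(403) - 953) + ((21 - 1*(-4)) + 2*30) = (-953 + sqrt(403)) + ((21 + 4) + 60) = (-953 + sqrt(403)) + (25 + 60) = (-953 + sqrt(403)) + 85 = -868 + sqrt(403)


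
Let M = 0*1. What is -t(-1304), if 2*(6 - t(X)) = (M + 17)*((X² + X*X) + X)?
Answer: 28895982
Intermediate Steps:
M = 0
t(X) = 6 - 17*X² - 17*X/2 (t(X) = 6 - (0 + 17)*((X² + X*X) + X)/2 = 6 - 17*((X² + X²) + X)/2 = 6 - 17*(2*X² + X)/2 = 6 - 17*(X + 2*X²)/2 = 6 - (17*X + 34*X²)/2 = 6 + (-17*X² - 17*X/2) = 6 - 17*X² - 17*X/2)
-t(-1304) = -(6 - 17*(-1304)² - 17/2*(-1304)) = -(6 - 17*1700416 + 11084) = -(6 - 28907072 + 11084) = -1*(-28895982) = 28895982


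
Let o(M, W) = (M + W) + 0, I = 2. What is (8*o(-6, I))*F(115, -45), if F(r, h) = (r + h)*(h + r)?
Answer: -156800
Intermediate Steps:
F(r, h) = (h + r)**2 (F(r, h) = (h + r)*(h + r) = (h + r)**2)
o(M, W) = M + W
(8*o(-6, I))*F(115, -45) = (8*(-6 + 2))*(-45 + 115)**2 = (8*(-4))*70**2 = -32*4900 = -156800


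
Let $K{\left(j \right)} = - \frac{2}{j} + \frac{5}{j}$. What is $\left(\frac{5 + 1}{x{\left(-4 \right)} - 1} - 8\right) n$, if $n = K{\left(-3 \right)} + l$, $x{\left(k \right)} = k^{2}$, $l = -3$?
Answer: $\frac{152}{5} \approx 30.4$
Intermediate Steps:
$K{\left(j \right)} = \frac{3}{j}$
$n = -4$ ($n = \frac{3}{-3} - 3 = 3 \left(- \frac{1}{3}\right) - 3 = -1 - 3 = -4$)
$\left(\frac{5 + 1}{x{\left(-4 \right)} - 1} - 8\right) n = \left(\frac{5 + 1}{\left(-4\right)^{2} - 1} - 8\right) \left(-4\right) = \left(\frac{6}{16 - 1} - 8\right) \left(-4\right) = \left(\frac{6}{15} - 8\right) \left(-4\right) = \left(6 \cdot \frac{1}{15} - 8\right) \left(-4\right) = \left(\frac{2}{5} - 8\right) \left(-4\right) = \left(- \frac{38}{5}\right) \left(-4\right) = \frac{152}{5}$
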